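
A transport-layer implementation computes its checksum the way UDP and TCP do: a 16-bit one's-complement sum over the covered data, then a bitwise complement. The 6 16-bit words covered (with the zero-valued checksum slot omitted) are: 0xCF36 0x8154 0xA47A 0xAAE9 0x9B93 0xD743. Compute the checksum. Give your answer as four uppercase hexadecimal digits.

ED38

One's-complement addition (fold any carry out of bit 15 back into bit 0):
  0xCF36 + 0x8154 = 0x1508A → wrap carry → 0x508B
  0x508B + 0xA47A = 0x0F505
  0xF505 + 0xAAE9 = 0x19FEE → wrap carry → 0x9FEF
  0x9FEF + 0x9B93 = 0x13B82 → wrap carry → 0x3B83
  0x3B83 + 0xD743 = 0x112C6 → wrap carry → 0x12C7
One's-complement sum = 0x12C7.
Checksum = ~0x12C7 & 0xFFFF = 0xED38.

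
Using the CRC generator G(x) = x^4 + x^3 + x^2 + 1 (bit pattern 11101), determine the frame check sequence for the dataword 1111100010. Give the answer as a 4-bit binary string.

Append 4 zeros: 11111000100000. Divide by 11101 (XOR where the leading bit is 1):
  pos 0: 11111 XOR 11101 = 00010
  pos 3: 10000 XOR 11101 = 01101
  pos 4: 11011 XOR 11101 = 00110
  pos 6: 11000 XOR 11101 = 00101
  pos 8: 10100 XOR 11101 = 01001
  pos 9: 10010 XOR 11101 = 01111
Remainder (last 4 bits) = 1111. This is the CRC / FCS.

1111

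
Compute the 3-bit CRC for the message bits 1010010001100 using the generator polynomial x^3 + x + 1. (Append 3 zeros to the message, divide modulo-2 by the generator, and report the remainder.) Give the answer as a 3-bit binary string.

Append 3 zeros: 1010010001100000. Divide by 1011 (XOR where the leading bit is 1):
  pos 0: 1010 XOR 1011 = 0001
  pos 3: 1010 XOR 1011 = 0001
  pos 6: 1001 XOR 1011 = 0010
  pos 8: 1010 XOR 1011 = 0001
  pos 11: 1000 XOR 1011 = 0011
Remainder (last 3 bits) = 110. This is the CRC / FCS.

110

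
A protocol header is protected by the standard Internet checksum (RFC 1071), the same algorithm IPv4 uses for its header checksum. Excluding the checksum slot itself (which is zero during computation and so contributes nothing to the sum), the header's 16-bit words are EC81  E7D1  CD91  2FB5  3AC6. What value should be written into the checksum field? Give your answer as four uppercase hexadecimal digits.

F39E

One's-complement addition (fold any carry out of bit 15 back into bit 0):
  0xEC81 + 0xE7D1 = 0x1D452 → wrap carry → 0xD453
  0xD453 + 0xCD91 = 0x1A1E4 → wrap carry → 0xA1E5
  0xA1E5 + 0x2FB5 = 0x0D19A
  0xD19A + 0x3AC6 = 0x10C60 → wrap carry → 0x0C61
One's-complement sum = 0x0C61.
Checksum = ~0x0C61 & 0xFFFF = 0xF39E.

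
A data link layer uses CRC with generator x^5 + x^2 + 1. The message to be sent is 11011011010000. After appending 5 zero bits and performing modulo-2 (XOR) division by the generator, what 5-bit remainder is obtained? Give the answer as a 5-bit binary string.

Append 5 zeros: 1101101101000000000. Divide by 100101 (XOR where the leading bit is 1):
  pos 0: 110110 XOR 100101 = 010011
  pos 1: 100111 XOR 100101 = 000010
  pos 5: 101010 XOR 100101 = 001111
  pos 7: 111100 XOR 100101 = 011001
  pos 8: 110010 XOR 100101 = 010111
  pos 9: 101110 XOR 100101 = 001011
  pos 11: 101100 XOR 100101 = 001001
  pos 13: 100100 XOR 100101 = 000001
Remainder (last 5 bits) = 00001. This is the CRC / FCS.

00001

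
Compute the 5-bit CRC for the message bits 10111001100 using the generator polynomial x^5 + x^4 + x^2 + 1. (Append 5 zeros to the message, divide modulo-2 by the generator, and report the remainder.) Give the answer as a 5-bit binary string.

Append 5 zeros: 1011100110000000. Divide by 110101 (XOR where the leading bit is 1):
  pos 0: 101110 XOR 110101 = 011011
  pos 1: 110110 XOR 110101 = 000011
  pos 5: 111100 XOR 110101 = 001001
  pos 7: 100100 XOR 110101 = 010001
  pos 8: 100010 XOR 110101 = 010111
  pos 9: 101110 XOR 110101 = 011011
  pos 10: 110110 XOR 110101 = 000011
Remainder (last 5 bits) = 00011. This is the CRC / FCS.

00011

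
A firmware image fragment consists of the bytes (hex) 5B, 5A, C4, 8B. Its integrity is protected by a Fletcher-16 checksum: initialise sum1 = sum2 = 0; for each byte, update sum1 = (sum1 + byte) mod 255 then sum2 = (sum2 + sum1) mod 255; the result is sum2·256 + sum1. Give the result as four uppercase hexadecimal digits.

9106

Running sums (mod 255):
  after byte 0 (5B): sum1=91, sum2=91
  after byte 1 (5A): sum1=181, sum2=17
  after byte 2 (C4): sum1=122, sum2=139
  after byte 3 (8B): sum1=6, sum2=145
Checksum = sum2·256 + sum1 = 145·256 + 6 = 37126 = 0x9106.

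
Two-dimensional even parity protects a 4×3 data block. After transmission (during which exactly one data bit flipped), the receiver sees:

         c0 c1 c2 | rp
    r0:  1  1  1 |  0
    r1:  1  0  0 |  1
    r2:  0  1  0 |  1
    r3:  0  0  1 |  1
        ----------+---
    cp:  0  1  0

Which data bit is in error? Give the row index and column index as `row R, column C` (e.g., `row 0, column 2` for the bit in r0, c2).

row 0, column 1

Recompute each row's even parity and compare to rp:
  r0: data parity 1, sent rp 0 → mismatch
  r1: data parity 1, sent rp 1 → ok
  r2: data parity 1, sent rp 1 → ok
  r3: data parity 1, sent rp 1 → ok
Recompute each column's even parity and compare to cp:
  c0: data parity 0, sent cp 0 → ok
  c1: data parity 0, sent cp 1 → mismatch
  c2: data parity 0, sent cp 0 → ok
Exactly one row (r0) and one column (c1) fail → the flipped bit is at their intersection.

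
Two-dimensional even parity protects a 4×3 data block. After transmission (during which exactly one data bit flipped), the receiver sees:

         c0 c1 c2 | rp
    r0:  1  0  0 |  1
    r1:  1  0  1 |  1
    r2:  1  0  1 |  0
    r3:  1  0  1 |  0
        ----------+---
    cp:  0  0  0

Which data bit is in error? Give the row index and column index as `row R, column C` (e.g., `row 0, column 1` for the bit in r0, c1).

row 1, column 2

Recompute each row's even parity and compare to rp:
  r0: data parity 1, sent rp 1 → ok
  r1: data parity 0, sent rp 1 → mismatch
  r2: data parity 0, sent rp 0 → ok
  r3: data parity 0, sent rp 0 → ok
Recompute each column's even parity and compare to cp:
  c0: data parity 0, sent cp 0 → ok
  c1: data parity 0, sent cp 0 → ok
  c2: data parity 1, sent cp 0 → mismatch
Exactly one row (r1) and one column (c2) fail → the flipped bit is at their intersection.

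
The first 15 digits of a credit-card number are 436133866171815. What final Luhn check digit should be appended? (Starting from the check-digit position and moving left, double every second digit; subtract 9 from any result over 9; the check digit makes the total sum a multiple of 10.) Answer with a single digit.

4

Partial digits right→left: 5 1 8 1 7 1 6 6 8 3 3 1 6 3 4
Double every second digit counting from the check-digit position (so the 1st, 3rd, 5th, ... of the partial from the right).
  doubled (with −9 where >9): 1 7 5 3 7 6 3 8 → sum 40
  kept as-is: 1 1 1 6 3 1 3 → sum 16
Total = 40 + 16 = 56.
Check digit = (10 − (56 mod 10)) mod 10 = 4.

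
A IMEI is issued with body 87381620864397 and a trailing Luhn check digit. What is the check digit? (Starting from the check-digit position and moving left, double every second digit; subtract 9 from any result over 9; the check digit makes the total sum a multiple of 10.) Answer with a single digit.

Partial digits right→left: 7 9 3 4 6 8 0 2 6 1 8 3 7 8
Double every second digit counting from the check-digit position (so the 1st, 3rd, 5th, ... of the partial from the right).
  doubled (with −9 where >9): 5 6 3 0 3 7 5 → sum 29
  kept as-is: 9 4 8 2 1 3 8 → sum 35
Total = 29 + 35 = 64.
Check digit = (10 − (64 mod 10)) mod 10 = 6.

6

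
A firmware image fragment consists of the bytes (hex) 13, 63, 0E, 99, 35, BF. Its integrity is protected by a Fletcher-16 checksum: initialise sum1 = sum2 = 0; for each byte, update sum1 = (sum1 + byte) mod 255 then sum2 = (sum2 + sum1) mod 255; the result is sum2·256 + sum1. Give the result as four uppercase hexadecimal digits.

9213

Running sums (mod 255):
  after byte 0 (13): sum1=19, sum2=19
  after byte 1 (63): sum1=118, sum2=137
  after byte 2 (0E): sum1=132, sum2=14
  after byte 3 (99): sum1=30, sum2=44
  after byte 4 (35): sum1=83, sum2=127
  after byte 5 (BF): sum1=19, sum2=146
Checksum = sum2·256 + sum1 = 146·256 + 19 = 37395 = 0x9213.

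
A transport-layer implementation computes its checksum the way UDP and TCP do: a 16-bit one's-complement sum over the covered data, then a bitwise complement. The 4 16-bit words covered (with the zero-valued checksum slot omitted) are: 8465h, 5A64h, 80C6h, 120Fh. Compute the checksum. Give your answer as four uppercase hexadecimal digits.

8E60

One's-complement addition (fold any carry out of bit 15 back into bit 0):
  0x8465 + 0x5A64 = 0x0DEC9
  0xDEC9 + 0x80C6 = 0x15F8F → wrap carry → 0x5F90
  0x5F90 + 0x120F = 0x0719F
One's-complement sum = 0x719F.
Checksum = ~0x719F & 0xFFFF = 0x8E60.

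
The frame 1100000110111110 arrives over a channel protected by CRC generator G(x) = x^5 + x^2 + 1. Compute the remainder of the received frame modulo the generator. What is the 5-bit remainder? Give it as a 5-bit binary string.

00000

Modulo-2 division of 1100000110111110 by 100101:
  pos 0: 110000 XOR 100101 = 010101
  pos 1: 101010 XOR 100101 = 001111
  pos 3: 111111 XOR 100101 = 011010
  pos 4: 110100 XOR 100101 = 010001
  pos 5: 100011 XOR 100101 = 000110
  pos 8: 110111 XOR 100101 = 010010
  pos 9: 100101 XOR 100101 = 000000
Remainder = 00000 (zero — the frame passes the CRC check).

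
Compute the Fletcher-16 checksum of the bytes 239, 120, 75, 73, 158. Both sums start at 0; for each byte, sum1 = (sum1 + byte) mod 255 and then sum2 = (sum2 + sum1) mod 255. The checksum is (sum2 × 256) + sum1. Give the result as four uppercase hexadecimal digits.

Running sums (mod 255):
  after byte 0 (239): sum1=239, sum2=239
  after byte 1 (120): sum1=104, sum2=88
  after byte 2 (75): sum1=179, sum2=12
  after byte 3 (73): sum1=252, sum2=9
  after byte 4 (158): sum1=155, sum2=164
Checksum = sum2·256 + sum1 = 164·256 + 155 = 42139 = 0xA49B.

A49B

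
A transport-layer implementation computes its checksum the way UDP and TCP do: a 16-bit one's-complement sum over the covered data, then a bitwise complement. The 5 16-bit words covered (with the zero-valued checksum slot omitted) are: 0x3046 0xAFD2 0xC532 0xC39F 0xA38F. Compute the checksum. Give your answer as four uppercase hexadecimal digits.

One's-complement addition (fold any carry out of bit 15 back into bit 0):
  0x3046 + 0xAFD2 = 0x0E018
  0xE018 + 0xC532 = 0x1A54A → wrap carry → 0xA54B
  0xA54B + 0xC39F = 0x168EA → wrap carry → 0x68EB
  0x68EB + 0xA38F = 0x10C7A → wrap carry → 0x0C7B
One's-complement sum = 0x0C7B.
Checksum = ~0x0C7B & 0xFFFF = 0xF384.

F384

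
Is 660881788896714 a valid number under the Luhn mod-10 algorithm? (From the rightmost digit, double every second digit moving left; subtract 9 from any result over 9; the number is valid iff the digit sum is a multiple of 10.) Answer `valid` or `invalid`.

valid

From the right, keep odd positions and double even positions (subtract 9 from any doubled value over 9):
  doubled (positions 2,4,...): 2 3 7 7 2 7 3 → sum 31
  kept (positions 1,3,...): 4 7 9 8 7 8 0 6 → sum 49
Total = 80.
80 mod 10 = 0, so the number is valid.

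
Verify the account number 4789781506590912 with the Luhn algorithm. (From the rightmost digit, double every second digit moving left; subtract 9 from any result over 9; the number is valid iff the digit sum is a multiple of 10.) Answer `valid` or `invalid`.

From the right, keep odd positions and double even positions (subtract 9 from any doubled value over 9):
  doubled (positions 2,4,...): 2 0 1 0 2 5 7 8 → sum 25
  kept (positions 1,3,...): 2 9 9 6 5 8 9 7 → sum 55
Total = 80.
80 mod 10 = 0, so the number is valid.

valid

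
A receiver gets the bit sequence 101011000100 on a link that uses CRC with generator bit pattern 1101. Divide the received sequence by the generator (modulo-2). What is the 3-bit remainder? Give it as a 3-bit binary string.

Modulo-2 division of 101011000100 by 1101:
  pos 0: 1010 XOR 1101 = 0111
  pos 1: 1111 XOR 1101 = 0010
  pos 3: 1010 XOR 1101 = 0111
  pos 4: 1110 XOR 1101 = 0011
  pos 6: 1101 XOR 1101 = 0000
Remainder = 000 (zero — the frame passes the CRC check).

000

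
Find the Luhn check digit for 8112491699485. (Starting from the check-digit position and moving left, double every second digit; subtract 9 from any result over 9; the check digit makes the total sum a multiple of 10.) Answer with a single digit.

Partial digits right→left: 5 8 4 9 9 6 1 9 4 2 1 1 8
Double every second digit counting from the check-digit position (so the 1st, 3rd, 5th, ... of the partial from the right).
  doubled (with −9 where >9): 1 8 9 2 8 2 7 → sum 37
  kept as-is: 8 9 6 9 2 1 → sum 35
Total = 37 + 35 = 72.
Check digit = (10 − (72 mod 10)) mod 10 = 8.

8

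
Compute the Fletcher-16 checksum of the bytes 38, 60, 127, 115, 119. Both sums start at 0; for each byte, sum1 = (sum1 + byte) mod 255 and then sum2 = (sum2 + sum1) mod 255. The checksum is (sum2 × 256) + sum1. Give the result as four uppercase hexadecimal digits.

Running sums (mod 255):
  after byte 0 (38): sum1=38, sum2=38
  after byte 1 (60): sum1=98, sum2=136
  after byte 2 (127): sum1=225, sum2=106
  after byte 3 (115): sum1=85, sum2=191
  after byte 4 (119): sum1=204, sum2=140
Checksum = sum2·256 + sum1 = 140·256 + 204 = 36044 = 0x8CCC.

8CCC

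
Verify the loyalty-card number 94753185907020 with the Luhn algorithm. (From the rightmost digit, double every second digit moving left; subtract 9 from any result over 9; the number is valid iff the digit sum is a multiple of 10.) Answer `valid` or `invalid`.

valid

From the right, keep odd positions and double even positions (subtract 9 from any doubled value over 9):
  doubled (positions 2,4,...): 4 5 9 7 6 5 9 → sum 45
  kept (positions 1,3,...): 0 0 0 5 1 5 4 → sum 15
Total = 60.
60 mod 10 = 0, so the number is valid.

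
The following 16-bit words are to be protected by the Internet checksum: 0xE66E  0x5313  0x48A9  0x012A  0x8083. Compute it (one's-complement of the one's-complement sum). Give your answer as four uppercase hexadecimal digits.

FC26

One's-complement addition (fold any carry out of bit 15 back into bit 0):
  0xE66E + 0x5313 = 0x13981 → wrap carry → 0x3982
  0x3982 + 0x48A9 = 0x0822B
  0x822B + 0x012A = 0x08355
  0x8355 + 0x8083 = 0x103D8 → wrap carry → 0x03D9
One's-complement sum = 0x03D9.
Checksum = ~0x03D9 & 0xFFFF = 0xFC26.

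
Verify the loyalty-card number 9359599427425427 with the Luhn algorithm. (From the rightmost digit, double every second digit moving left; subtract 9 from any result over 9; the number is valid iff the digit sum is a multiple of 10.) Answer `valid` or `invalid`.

From the right, keep odd positions and double even positions (subtract 9 from any doubled value over 9):
  doubled (positions 2,4,...): 4 1 8 4 9 1 1 9 → sum 37
  kept (positions 1,3,...): 7 4 2 7 4 9 9 3 → sum 45
Total = 82.
82 mod 10 = 2, so the number is invalid.

invalid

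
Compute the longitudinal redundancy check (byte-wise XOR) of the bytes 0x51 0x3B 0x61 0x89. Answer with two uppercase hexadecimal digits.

XOR the bytes together:
  start with 0x51
  0x51 ⊕ 0x3B = 0x6A
  0x6A ⊕ 0x61 = 0x0B
  0x0B ⊕ 0x89 = 0x82

82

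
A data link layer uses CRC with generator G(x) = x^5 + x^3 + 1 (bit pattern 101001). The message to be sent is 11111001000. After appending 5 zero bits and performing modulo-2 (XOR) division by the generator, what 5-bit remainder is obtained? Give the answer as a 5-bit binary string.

11011

Append 5 zeros: 1111100100000000. Divide by 101001 (XOR where the leading bit is 1):
  pos 0: 111110 XOR 101001 = 010111
  pos 1: 101110 XOR 101001 = 000111
  pos 4: 111100 XOR 101001 = 010101
  pos 5: 101010 XOR 101001 = 000011
  pos 9: 110000 XOR 101001 = 011001
  pos 10: 110010 XOR 101001 = 011011
Remainder (last 5 bits) = 11011. This is the CRC / FCS.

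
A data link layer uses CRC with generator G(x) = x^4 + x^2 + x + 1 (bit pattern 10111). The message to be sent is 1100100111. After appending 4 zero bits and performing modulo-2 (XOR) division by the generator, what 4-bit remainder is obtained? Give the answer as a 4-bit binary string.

Append 4 zeros: 11001001110000. Divide by 10111 (XOR where the leading bit is 1):
  pos 0: 11001 XOR 10111 = 01110
  pos 1: 11100 XOR 10111 = 01011
  pos 2: 10110 XOR 10111 = 00001
  pos 6: 11110 XOR 10111 = 01001
  pos 7: 10010 XOR 10111 = 00101
  pos 9: 10100 XOR 10111 = 00011
Remainder (last 4 bits) = 0011. This is the CRC / FCS.

0011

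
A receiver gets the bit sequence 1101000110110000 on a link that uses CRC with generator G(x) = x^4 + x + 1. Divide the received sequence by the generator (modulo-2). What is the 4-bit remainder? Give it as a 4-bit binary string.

1100

Modulo-2 division of 1101000110110000 by 10011:
  pos 0: 11010 XOR 10011 = 01001
  pos 1: 10010 XOR 10011 = 00001
  pos 5: 10110 XOR 10011 = 00101
  pos 7: 10111 XOR 10011 = 00100
  pos 9: 10000 XOR 10011 = 00011
Remainder = 1100 (nonzero — an error is detected).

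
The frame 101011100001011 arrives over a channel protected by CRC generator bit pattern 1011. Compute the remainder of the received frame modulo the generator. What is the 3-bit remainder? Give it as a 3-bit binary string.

011

Modulo-2 division of 101011100001011 by 1011:
  pos 0: 1010 XOR 1011 = 0001
  pos 3: 1111 XOR 1011 = 0100
  pos 4: 1000 XOR 1011 = 0011
  pos 6: 1100 XOR 1011 = 0111
  pos 7: 1110 XOR 1011 = 0101
  pos 8: 1011 XOR 1011 = 0000
Remainder = 011 (nonzero — an error is detected).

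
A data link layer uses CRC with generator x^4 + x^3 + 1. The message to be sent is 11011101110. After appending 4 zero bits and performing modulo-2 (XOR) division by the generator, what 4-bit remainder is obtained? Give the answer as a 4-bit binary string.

1011

Append 4 zeros: 110111011100000. Divide by 11001 (XOR where the leading bit is 1):
  pos 0: 11011 XOR 11001 = 00010
  pos 3: 10101 XOR 11001 = 01100
  pos 4: 11001 XOR 11001 = 00000
  pos 9: 10000 XOR 11001 = 01001
  pos 10: 10010 XOR 11001 = 01011
Remainder (last 4 bits) = 1011. This is the CRC / FCS.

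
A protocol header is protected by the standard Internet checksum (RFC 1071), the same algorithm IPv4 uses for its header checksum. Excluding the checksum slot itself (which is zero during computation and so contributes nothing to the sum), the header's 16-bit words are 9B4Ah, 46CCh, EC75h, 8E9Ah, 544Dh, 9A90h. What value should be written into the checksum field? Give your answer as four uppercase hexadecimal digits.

One's-complement addition (fold any carry out of bit 15 back into bit 0):
  0x9B4A + 0x46CC = 0x0E216
  0xE216 + 0xEC75 = 0x1CE8B → wrap carry → 0xCE8C
  0xCE8C + 0x8E9A = 0x15D26 → wrap carry → 0x5D27
  0x5D27 + 0x544D = 0x0B174
  0xB174 + 0x9A90 = 0x14C04 → wrap carry → 0x4C05
One's-complement sum = 0x4C05.
Checksum = ~0x4C05 & 0xFFFF = 0xB3FA.

B3FA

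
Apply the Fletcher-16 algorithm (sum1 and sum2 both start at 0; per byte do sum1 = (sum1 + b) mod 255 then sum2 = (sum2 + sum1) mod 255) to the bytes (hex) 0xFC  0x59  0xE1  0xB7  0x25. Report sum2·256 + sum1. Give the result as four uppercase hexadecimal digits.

9015

Running sums (mod 255):
  after byte 0 (0xFC): sum1=252, sum2=252
  after byte 1 (0x59): sum1=86, sum2=83
  after byte 2 (0xE1): sum1=56, sum2=139
  after byte 3 (0xB7): sum1=239, sum2=123
  after byte 4 (0x25): sum1=21, sum2=144
Checksum = sum2·256 + sum1 = 144·256 + 21 = 36885 = 0x9015.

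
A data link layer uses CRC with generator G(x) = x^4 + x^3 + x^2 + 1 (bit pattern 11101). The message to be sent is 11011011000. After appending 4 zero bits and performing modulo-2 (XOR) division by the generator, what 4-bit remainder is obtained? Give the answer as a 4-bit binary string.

1001

Append 4 zeros: 110110110000000. Divide by 11101 (XOR where the leading bit is 1):
  pos 0: 11011 XOR 11101 = 00110
  pos 2: 11001 XOR 11101 = 00100
  pos 4: 10010 XOR 11101 = 01111
  pos 5: 11110 XOR 11101 = 00011
  pos 8: 11000 XOR 11101 = 00101
  pos 10: 10100 XOR 11101 = 01001
Remainder (last 4 bits) = 1001. This is the CRC / FCS.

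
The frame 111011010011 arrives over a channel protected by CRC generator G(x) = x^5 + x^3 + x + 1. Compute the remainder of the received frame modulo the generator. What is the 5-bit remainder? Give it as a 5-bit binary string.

00000

Modulo-2 division of 111011010011 by 101011:
  pos 0: 111011 XOR 101011 = 010000
  pos 1: 100000 XOR 101011 = 001011
  pos 3: 101110 XOR 101011 = 000101
  pos 6: 101011 XOR 101011 = 000000
Remainder = 00000 (zero — the frame passes the CRC check).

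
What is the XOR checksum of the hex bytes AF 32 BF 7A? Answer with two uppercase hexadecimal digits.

XOR the bytes together:
  start with 0xAF
  0xAF ⊕ 0x32 = 0x9D
  0x9D ⊕ 0xBF = 0x22
  0x22 ⊕ 0x7A = 0x58

58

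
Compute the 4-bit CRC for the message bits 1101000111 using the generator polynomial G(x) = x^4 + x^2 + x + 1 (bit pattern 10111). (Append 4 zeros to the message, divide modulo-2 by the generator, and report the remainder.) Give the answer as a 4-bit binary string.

Append 4 zeros: 11010001110000. Divide by 10111 (XOR where the leading bit is 1):
  pos 0: 11010 XOR 10111 = 01101
  pos 1: 11010 XOR 10111 = 01101
  pos 2: 11010 XOR 10111 = 01101
  pos 3: 11011 XOR 10111 = 01100
  pos 4: 11001 XOR 10111 = 01110
  pos 5: 11101 XOR 10111 = 01010
  pos 6: 10100 XOR 10111 = 00011
  pos 9: 11000 XOR 10111 = 01111
Remainder (last 4 bits) = 1111. This is the CRC / FCS.

1111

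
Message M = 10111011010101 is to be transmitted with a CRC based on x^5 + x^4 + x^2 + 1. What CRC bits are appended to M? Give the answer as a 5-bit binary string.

00100

Append 5 zeros: 1011101101010100000. Divide by 110101 (XOR where the leading bit is 1):
  pos 0: 101110 XOR 110101 = 011011
  pos 1: 110111 XOR 110101 = 000010
  pos 5: 101010 XOR 110101 = 011111
  pos 6: 111111 XOR 110101 = 001010
  pos 8: 101001 XOR 110101 = 011100
  pos 9: 111000 XOR 110101 = 001101
  pos 11: 110100 XOR 110101 = 000001
Remainder (last 5 bits) = 00100. This is the CRC / FCS.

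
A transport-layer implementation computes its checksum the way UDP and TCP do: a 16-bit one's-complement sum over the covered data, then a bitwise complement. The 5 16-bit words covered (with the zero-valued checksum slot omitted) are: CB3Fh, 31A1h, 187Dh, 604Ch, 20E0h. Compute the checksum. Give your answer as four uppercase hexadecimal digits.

One's-complement addition (fold any carry out of bit 15 back into bit 0):
  0xCB3F + 0x31A1 = 0x0FCE0
  0xFCE0 + 0x187D = 0x1155D → wrap carry → 0x155E
  0x155E + 0x604C = 0x075AA
  0x75AA + 0x20E0 = 0x0968A
One's-complement sum = 0x968A.
Checksum = ~0x968A & 0xFFFF = 0x6975.

6975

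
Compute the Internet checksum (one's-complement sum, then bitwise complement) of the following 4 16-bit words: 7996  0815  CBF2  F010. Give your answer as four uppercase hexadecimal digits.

C250

One's-complement addition (fold any carry out of bit 15 back into bit 0):
  0x7996 + 0x0815 = 0x081AB
  0x81AB + 0xCBF2 = 0x14D9D → wrap carry → 0x4D9E
  0x4D9E + 0xF010 = 0x13DAE → wrap carry → 0x3DAF
One's-complement sum = 0x3DAF.
Checksum = ~0x3DAF & 0xFFFF = 0xC250.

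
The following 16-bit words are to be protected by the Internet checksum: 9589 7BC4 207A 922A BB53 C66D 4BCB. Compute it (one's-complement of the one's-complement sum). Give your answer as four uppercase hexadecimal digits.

6E80

One's-complement addition (fold any carry out of bit 15 back into bit 0):
  0x9589 + 0x7BC4 = 0x1114D → wrap carry → 0x114E
  0x114E + 0x207A = 0x031C8
  0x31C8 + 0x922A = 0x0C3F2
  0xC3F2 + 0xBB53 = 0x17F45 → wrap carry → 0x7F46
  0x7F46 + 0xC66D = 0x145B3 → wrap carry → 0x45B4
  0x45B4 + 0x4BCB = 0x0917F
One's-complement sum = 0x917F.
Checksum = ~0x917F & 0xFFFF = 0x6E80.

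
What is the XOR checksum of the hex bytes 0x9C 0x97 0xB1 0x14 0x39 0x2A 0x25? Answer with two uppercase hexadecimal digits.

XOR the bytes together:
  start with 0x9C
  0x9C ⊕ 0x97 = 0x0B
  0x0B ⊕ 0xB1 = 0xBA
  0xBA ⊕ 0x14 = 0xAE
  0xAE ⊕ 0x39 = 0x97
  0x97 ⊕ 0x2A = 0xBD
  0xBD ⊕ 0x25 = 0x98

98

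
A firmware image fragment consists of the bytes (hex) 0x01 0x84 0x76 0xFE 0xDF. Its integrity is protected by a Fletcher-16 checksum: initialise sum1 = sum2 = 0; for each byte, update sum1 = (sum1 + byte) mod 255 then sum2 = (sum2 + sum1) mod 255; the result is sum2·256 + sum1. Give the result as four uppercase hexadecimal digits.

58DA

Running sums (mod 255):
  after byte 0 (0x01): sum1=1, sum2=1
  after byte 1 (0x84): sum1=133, sum2=134
  after byte 2 (0x76): sum1=251, sum2=130
  after byte 3 (0xFE): sum1=250, sum2=125
  after byte 4 (0xDF): sum1=218, sum2=88
Checksum = sum2·256 + sum1 = 88·256 + 218 = 22746 = 0x58DA.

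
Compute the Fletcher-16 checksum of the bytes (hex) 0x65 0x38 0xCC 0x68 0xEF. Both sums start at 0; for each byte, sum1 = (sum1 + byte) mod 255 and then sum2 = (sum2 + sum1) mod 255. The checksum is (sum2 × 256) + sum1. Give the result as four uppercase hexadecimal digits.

03C2

Running sums (mod 255):
  after byte 0 (0x65): sum1=101, sum2=101
  after byte 1 (0x38): sum1=157, sum2=3
  after byte 2 (0xCC): sum1=106, sum2=109
  after byte 3 (0x68): sum1=210, sum2=64
  after byte 4 (0xEF): sum1=194, sum2=3
Checksum = sum2·256 + sum1 = 3·256 + 194 = 962 = 0x03C2.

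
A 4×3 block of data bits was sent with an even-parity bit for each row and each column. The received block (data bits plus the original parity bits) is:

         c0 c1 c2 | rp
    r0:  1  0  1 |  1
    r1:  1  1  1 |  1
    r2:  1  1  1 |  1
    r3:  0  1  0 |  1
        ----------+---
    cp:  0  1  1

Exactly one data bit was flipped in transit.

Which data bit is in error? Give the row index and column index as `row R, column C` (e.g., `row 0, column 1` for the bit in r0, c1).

row 0, column 0

Recompute each row's even parity and compare to rp:
  r0: data parity 0, sent rp 1 → mismatch
  r1: data parity 1, sent rp 1 → ok
  r2: data parity 1, sent rp 1 → ok
  r3: data parity 1, sent rp 1 → ok
Recompute each column's even parity and compare to cp:
  c0: data parity 1, sent cp 0 → mismatch
  c1: data parity 1, sent cp 1 → ok
  c2: data parity 1, sent cp 1 → ok
Exactly one row (r0) and one column (c0) fail → the flipped bit is at their intersection.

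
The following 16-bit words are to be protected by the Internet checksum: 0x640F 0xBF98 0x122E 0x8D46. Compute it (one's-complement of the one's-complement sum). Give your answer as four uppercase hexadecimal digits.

3CE3

One's-complement addition (fold any carry out of bit 15 back into bit 0):
  0x640F + 0xBF98 = 0x123A7 → wrap carry → 0x23A8
  0x23A8 + 0x122E = 0x035D6
  0x35D6 + 0x8D46 = 0x0C31C
One's-complement sum = 0xC31C.
Checksum = ~0xC31C & 0xFFFF = 0x3CE3.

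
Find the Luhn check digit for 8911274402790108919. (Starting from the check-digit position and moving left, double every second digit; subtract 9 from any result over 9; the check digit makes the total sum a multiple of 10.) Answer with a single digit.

4

Partial digits right→left: 9 1 9 8 0 1 0 9 7 2 0 4 4 7 2 1 1 9 8
Double every second digit counting from the check-digit position (so the 1st, 3rd, 5th, ... of the partial from the right).
  doubled (with −9 where >9): 9 9 0 0 5 0 8 4 2 7 → sum 44
  kept as-is: 1 8 1 9 2 4 7 1 9 → sum 42
Total = 44 + 42 = 86.
Check digit = (10 − (86 mod 10)) mod 10 = 4.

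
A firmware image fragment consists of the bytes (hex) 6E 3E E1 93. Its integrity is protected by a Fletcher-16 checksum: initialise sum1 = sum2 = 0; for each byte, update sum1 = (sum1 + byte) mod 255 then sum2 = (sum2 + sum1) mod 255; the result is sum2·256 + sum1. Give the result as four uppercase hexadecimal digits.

CB22

Running sums (mod 255):
  after byte 0 (6E): sum1=110, sum2=110
  after byte 1 (3E): sum1=172, sum2=27
  after byte 2 (E1): sum1=142, sum2=169
  after byte 3 (93): sum1=34, sum2=203
Checksum = sum2·256 + sum1 = 203·256 + 34 = 52002 = 0xCB22.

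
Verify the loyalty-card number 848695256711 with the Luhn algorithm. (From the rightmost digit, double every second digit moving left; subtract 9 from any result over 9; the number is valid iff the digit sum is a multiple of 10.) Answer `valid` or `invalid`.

From the right, keep odd positions and double even positions (subtract 9 from any doubled value over 9):
  doubled (positions 2,4,...): 2 3 4 9 7 7 → sum 32
  kept (positions 1,3,...): 1 7 5 5 6 4 → sum 28
Total = 60.
60 mod 10 = 0, so the number is valid.

valid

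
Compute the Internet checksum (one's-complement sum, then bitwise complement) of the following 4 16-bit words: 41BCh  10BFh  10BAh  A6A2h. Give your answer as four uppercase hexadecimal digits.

F627

One's-complement addition (fold any carry out of bit 15 back into bit 0):
  0x41BC + 0x10BF = 0x0527B
  0x527B + 0x10BA = 0x06335
  0x6335 + 0xA6A2 = 0x109D7 → wrap carry → 0x09D8
One's-complement sum = 0x09D8.
Checksum = ~0x09D8 & 0xFFFF = 0xF627.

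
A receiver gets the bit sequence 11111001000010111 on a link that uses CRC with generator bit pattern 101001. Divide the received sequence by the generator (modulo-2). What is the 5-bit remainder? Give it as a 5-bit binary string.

Modulo-2 division of 11111001000010111 by 101001:
  pos 0: 111110 XOR 101001 = 010111
  pos 1: 101110 XOR 101001 = 000111
  pos 4: 111100 XOR 101001 = 010101
  pos 5: 101010 XOR 101001 = 000011
  pos 9: 110101 XOR 101001 = 011100
  pos 10: 111001 XOR 101001 = 010000
  pos 11: 100001 XOR 101001 = 001000
Remainder = 01000 (nonzero — an error is detected).

01000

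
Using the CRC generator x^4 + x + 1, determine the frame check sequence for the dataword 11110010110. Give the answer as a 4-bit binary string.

Append 4 zeros: 111100101100000. Divide by 10011 (XOR where the leading bit is 1):
  pos 0: 11110 XOR 10011 = 01101
  pos 1: 11010 XOR 10011 = 01001
  pos 2: 10011 XOR 10011 = 00000
  pos 8: 11000 XOR 10011 = 01011
  pos 9: 10110 XOR 10011 = 00101
Remainder (last 4 bits) = 1010. This is the CRC / FCS.

1010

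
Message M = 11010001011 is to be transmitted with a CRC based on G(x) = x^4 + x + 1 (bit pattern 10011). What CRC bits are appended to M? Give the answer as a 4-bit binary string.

Append 4 zeros: 110100010110000. Divide by 10011 (XOR where the leading bit is 1):
  pos 0: 11010 XOR 10011 = 01001
  pos 1: 10010 XOR 10011 = 00001
  pos 5: 10101 XOR 10011 = 00110
  pos 7: 11010 XOR 10011 = 01001
  pos 8: 10010 XOR 10011 = 00001
Remainder (last 4 bits) = 0100. This is the CRC / FCS.

0100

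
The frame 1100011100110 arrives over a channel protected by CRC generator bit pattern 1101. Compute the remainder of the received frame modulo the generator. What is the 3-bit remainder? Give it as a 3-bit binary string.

110

Modulo-2 division of 1100011100110 by 1101:
  pos 0: 1100 XOR 1101 = 0001
  pos 3: 1011 XOR 1101 = 0110
  pos 4: 1101 XOR 1101 = 0000
Remainder = 110 (nonzero — an error is detected).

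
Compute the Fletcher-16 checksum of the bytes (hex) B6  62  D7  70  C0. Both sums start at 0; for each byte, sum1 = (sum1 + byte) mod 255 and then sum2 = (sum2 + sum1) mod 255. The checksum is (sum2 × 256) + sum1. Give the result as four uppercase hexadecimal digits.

4422

Running sums (mod 255):
  after byte 0 (B6): sum1=182, sum2=182
  after byte 1 (62): sum1=25, sum2=207
  after byte 2 (D7): sum1=240, sum2=192
  after byte 3 (70): sum1=97, sum2=34
  after byte 4 (C0): sum1=34, sum2=68
Checksum = sum2·256 + sum1 = 68·256 + 34 = 17442 = 0x4422.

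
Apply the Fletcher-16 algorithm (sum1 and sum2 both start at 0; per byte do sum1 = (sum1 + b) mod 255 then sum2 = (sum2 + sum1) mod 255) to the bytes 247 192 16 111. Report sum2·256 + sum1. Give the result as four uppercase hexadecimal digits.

B138

Running sums (mod 255):
  after byte 0 (247): sum1=247, sum2=247
  after byte 1 (192): sum1=184, sum2=176
  after byte 2 (16): sum1=200, sum2=121
  after byte 3 (111): sum1=56, sum2=177
Checksum = sum2·256 + sum1 = 177·256 + 56 = 45368 = 0xB138.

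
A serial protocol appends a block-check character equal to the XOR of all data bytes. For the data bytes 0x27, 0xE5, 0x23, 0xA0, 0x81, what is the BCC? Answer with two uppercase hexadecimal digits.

XOR the bytes together:
  start with 0x27
  0x27 ⊕ 0xE5 = 0xC2
  0xC2 ⊕ 0x23 = 0xE1
  0xE1 ⊕ 0xA0 = 0x41
  0x41 ⊕ 0x81 = 0xC0

C0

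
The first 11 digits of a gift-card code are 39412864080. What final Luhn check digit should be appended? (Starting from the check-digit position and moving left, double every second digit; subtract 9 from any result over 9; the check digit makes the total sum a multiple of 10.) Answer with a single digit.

Partial digits right→left: 0 8 0 4 6 8 2 1 4 9 3
Double every second digit counting from the check-digit position (so the 1st, 3rd, 5th, ... of the partial from the right).
  doubled (with −9 where >9): 0 0 3 4 8 6 → sum 21
  kept as-is: 8 4 8 1 9 → sum 30
Total = 21 + 30 = 51.
Check digit = (10 − (51 mod 10)) mod 10 = 9.

9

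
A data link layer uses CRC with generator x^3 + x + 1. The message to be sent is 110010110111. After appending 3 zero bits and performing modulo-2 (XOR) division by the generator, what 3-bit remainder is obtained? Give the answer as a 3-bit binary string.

Append 3 zeros: 110010110111000. Divide by 1011 (XOR where the leading bit is 1):
  pos 0: 1100 XOR 1011 = 0111
  pos 1: 1111 XOR 1011 = 0100
  pos 2: 1000 XOR 1011 = 0011
  pos 4: 1111 XOR 1011 = 0100
  pos 5: 1000 XOR 1011 = 0011
  pos 7: 1111 XOR 1011 = 0100
  pos 8: 1001 XOR 1011 = 0010
  pos 10: 1000 XOR 1011 = 0011
Remainder (last 3 bits) = 110. This is the CRC / FCS.

110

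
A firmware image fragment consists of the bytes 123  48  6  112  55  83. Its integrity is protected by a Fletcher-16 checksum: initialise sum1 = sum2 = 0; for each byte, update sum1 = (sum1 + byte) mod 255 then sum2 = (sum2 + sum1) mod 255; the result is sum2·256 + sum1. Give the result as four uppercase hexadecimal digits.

Running sums (mod 255):
  after byte 0 (123): sum1=123, sum2=123
  after byte 1 (48): sum1=171, sum2=39
  after byte 2 (6): sum1=177, sum2=216
  after byte 3 (112): sum1=34, sum2=250
  after byte 4 (55): sum1=89, sum2=84
  after byte 5 (83): sum1=172, sum2=1
Checksum = sum2·256 + sum1 = 1·256 + 172 = 428 = 0x01AC.

01AC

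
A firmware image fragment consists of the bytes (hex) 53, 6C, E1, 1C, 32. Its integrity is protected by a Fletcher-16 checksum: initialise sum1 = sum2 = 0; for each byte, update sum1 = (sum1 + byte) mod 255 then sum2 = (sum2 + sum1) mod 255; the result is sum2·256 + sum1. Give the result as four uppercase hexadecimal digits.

62EF

Running sums (mod 255):
  after byte 0 (53): sum1=83, sum2=83
  after byte 1 (6C): sum1=191, sum2=19
  after byte 2 (E1): sum1=161, sum2=180
  after byte 3 (1C): sum1=189, sum2=114
  after byte 4 (32): sum1=239, sum2=98
Checksum = sum2·256 + sum1 = 98·256 + 239 = 25327 = 0x62EF.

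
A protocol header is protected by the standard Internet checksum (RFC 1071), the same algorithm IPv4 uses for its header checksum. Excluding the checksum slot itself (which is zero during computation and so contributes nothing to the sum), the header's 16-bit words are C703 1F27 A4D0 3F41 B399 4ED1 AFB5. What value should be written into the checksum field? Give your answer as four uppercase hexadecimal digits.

83A2

One's-complement addition (fold any carry out of bit 15 back into bit 0):
  0xC703 + 0x1F27 = 0x0E62A
  0xE62A + 0xA4D0 = 0x18AFA → wrap carry → 0x8AFB
  0x8AFB + 0x3F41 = 0x0CA3C
  0xCA3C + 0xB399 = 0x17DD5 → wrap carry → 0x7DD6
  0x7DD6 + 0x4ED1 = 0x0CCA7
  0xCCA7 + 0xAFB5 = 0x17C5C → wrap carry → 0x7C5D
One's-complement sum = 0x7C5D.
Checksum = ~0x7C5D & 0xFFFF = 0x83A2.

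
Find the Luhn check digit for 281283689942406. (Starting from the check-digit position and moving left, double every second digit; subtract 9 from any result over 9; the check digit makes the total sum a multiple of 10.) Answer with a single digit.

Partial digits right→left: 6 0 4 2 4 9 9 8 6 3 8 2 1 8 2
Double every second digit counting from the check-digit position (so the 1st, 3rd, 5th, ... of the partial from the right).
  doubled (with −9 where >9): 3 8 8 9 3 7 2 4 → sum 44
  kept as-is: 0 2 9 8 3 2 8 → sum 32
Total = 44 + 32 = 76.
Check digit = (10 − (76 mod 10)) mod 10 = 4.

4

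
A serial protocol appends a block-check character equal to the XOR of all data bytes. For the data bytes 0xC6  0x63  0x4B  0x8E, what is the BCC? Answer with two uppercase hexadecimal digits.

XOR the bytes together:
  start with 0xC6
  0xC6 ⊕ 0x63 = 0xA5
  0xA5 ⊕ 0x4B = 0xEE
  0xEE ⊕ 0x8E = 0x60

60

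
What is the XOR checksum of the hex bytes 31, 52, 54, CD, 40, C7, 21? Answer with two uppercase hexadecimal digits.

5C

XOR the bytes together:
  start with 0x31
  0x31 ⊕ 0x52 = 0x63
  0x63 ⊕ 0x54 = 0x37
  0x37 ⊕ 0xCD = 0xFA
  0xFA ⊕ 0x40 = 0xBA
  0xBA ⊕ 0xC7 = 0x7D
  0x7D ⊕ 0x21 = 0x5C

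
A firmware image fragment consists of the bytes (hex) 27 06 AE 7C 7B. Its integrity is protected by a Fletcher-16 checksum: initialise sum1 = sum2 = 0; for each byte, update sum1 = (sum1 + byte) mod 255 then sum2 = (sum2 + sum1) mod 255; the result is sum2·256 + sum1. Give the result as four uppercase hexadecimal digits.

Running sums (mod 255):
  after byte 0 (27): sum1=39, sum2=39
  after byte 1 (06): sum1=45, sum2=84
  after byte 2 (AE): sum1=219, sum2=48
  after byte 3 (7C): sum1=88, sum2=136
  after byte 4 (7B): sum1=211, sum2=92
Checksum = sum2·256 + sum1 = 92·256 + 211 = 23763 = 0x5CD3.

5CD3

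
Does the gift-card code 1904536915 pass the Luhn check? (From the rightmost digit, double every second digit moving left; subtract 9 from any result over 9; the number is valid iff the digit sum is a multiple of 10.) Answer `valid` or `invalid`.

invalid

From the right, keep odd positions and double even positions (subtract 9 from any doubled value over 9):
  doubled (positions 2,4,...): 2 3 1 0 2 → sum 8
  kept (positions 1,3,...): 5 9 3 4 9 → sum 30
Total = 38.
38 mod 10 = 8, so the number is invalid.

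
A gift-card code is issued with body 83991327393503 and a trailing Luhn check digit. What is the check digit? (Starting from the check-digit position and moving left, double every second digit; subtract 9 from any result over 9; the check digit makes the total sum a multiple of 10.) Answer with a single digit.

Partial digits right→left: 3 0 5 3 9 3 7 2 3 1 9 9 3 8
Double every second digit counting from the check-digit position (so the 1st, 3rd, 5th, ... of the partial from the right).
  doubled (with −9 where >9): 6 1 9 5 6 9 6 → sum 42
  kept as-is: 0 3 3 2 1 9 8 → sum 26
Total = 42 + 26 = 68.
Check digit = (10 − (68 mod 10)) mod 10 = 2.

2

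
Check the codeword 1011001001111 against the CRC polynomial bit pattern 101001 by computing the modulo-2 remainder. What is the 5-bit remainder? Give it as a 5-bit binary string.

01101

Modulo-2 division of 1011001001111 by 101001:
  pos 0: 101100 XOR 101001 = 000101
  pos 3: 101100 XOR 101001 = 000101
  pos 6: 101111 XOR 101001 = 000110
Remainder = 01101 (nonzero — an error is detected).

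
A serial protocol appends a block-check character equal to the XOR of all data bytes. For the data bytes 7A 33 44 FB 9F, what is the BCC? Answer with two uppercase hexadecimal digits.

XOR the bytes together:
  start with 0x7A
  0x7A ⊕ 0x33 = 0x49
  0x49 ⊕ 0x44 = 0x0D
  0x0D ⊕ 0xFB = 0xF6
  0xF6 ⊕ 0x9F = 0x69

69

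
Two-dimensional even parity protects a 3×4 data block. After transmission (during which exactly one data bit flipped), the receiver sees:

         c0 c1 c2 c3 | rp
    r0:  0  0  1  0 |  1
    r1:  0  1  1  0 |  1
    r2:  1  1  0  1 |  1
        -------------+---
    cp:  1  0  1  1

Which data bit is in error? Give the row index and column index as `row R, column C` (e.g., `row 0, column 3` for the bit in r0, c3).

row 1, column 2

Recompute each row's even parity and compare to rp:
  r0: data parity 1, sent rp 1 → ok
  r1: data parity 0, sent rp 1 → mismatch
  r2: data parity 1, sent rp 1 → ok
Recompute each column's even parity and compare to cp:
  c0: data parity 1, sent cp 1 → ok
  c1: data parity 0, sent cp 0 → ok
  c2: data parity 0, sent cp 1 → mismatch
  c3: data parity 1, sent cp 1 → ok
Exactly one row (r1) and one column (c2) fail → the flipped bit is at their intersection.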